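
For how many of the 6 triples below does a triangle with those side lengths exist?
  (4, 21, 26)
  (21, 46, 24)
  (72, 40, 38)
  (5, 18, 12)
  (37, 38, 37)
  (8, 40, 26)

2

(4,21,26): 4+21 ≤ 26 → not valid
(21,24,46): 21+24 ≤ 46 → not valid
(38,40,72): 38+40 > 72 → valid
(5,12,18): 5+12 ≤ 18 → not valid
(37,37,38): 37+37 > 38 → valid
(8,26,40): 8+26 ≤ 40 → not valid
2 of the 6 triples form a triangle.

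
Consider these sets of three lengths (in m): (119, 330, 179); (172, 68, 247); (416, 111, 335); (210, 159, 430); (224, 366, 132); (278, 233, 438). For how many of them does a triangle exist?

(119,179,330): 119+179 ≤ 330 → not valid
(68,172,247): 68+172 ≤ 247 → not valid
(111,335,416): 111+335 > 416 → valid
(159,210,430): 159+210 ≤ 430 → not valid
(132,224,366): 132+224 ≤ 366 → not valid
(233,278,438): 233+278 > 438 → valid
2 of the 6 triples form a triangle.

2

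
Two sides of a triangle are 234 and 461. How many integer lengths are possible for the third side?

467

The third side lies in the open interval (227, 695).
Integers from 228 to 694 inclusive: 694 − 228 + 1 = 467.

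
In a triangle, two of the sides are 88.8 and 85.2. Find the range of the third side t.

3.6 < t < 174.0

By the triangle inequality, t must be less than 88.8 + 85.2 = 174.0 and greater than |88.8 − 85.2| = 3.6.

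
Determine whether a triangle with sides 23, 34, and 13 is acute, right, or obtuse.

obtuse

Compare the square of the longest side to the sum of squares of the other two: 13² + 23² = 698 < 1156 = 34².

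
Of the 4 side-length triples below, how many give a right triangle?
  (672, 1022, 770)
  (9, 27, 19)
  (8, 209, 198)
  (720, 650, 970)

(672,1022,770): 672²+770² = 1044484 = 1022² → right
(9,27,19): 9²+19² = 442 < 729 = 27² → obtuse
(8,209,198): 8+198 ≤ 209, not a triangle
(720,650,970): 650²+720² = 940900 = 970² → right
2 of the 4 are right.

2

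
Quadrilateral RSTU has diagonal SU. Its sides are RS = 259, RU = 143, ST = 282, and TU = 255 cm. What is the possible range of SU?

From triangle RSU: |259 − 143| < SU < 259 + 143, i.e. 116 < SU < 402.
From triangle TSU: 27 < SU < 537.
Both must hold, so SU lies in the intersection.

116 < SU < 402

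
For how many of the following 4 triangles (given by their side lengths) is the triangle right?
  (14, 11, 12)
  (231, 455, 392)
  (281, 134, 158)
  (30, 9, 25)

1

(14,11,12): 11²+12² = 265 > 196 = 14² → acute
(231,455,392): 231²+392² = 207025 = 455² → right
(281,134,158): 134²+158² = 42920 < 78961 = 281² → obtuse
(30,9,25): 9²+25² = 706 < 900 = 30² → obtuse
1 of the 4 is right.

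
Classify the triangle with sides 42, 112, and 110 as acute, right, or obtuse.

acute

Compare the square of the longest side to the sum of squares of the other two: 42² + 110² = 13864 > 12544 = 112².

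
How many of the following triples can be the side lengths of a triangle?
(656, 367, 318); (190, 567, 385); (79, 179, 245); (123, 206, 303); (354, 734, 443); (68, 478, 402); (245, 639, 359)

(318,367,656): 318+367 > 656 → valid
(190,385,567): 190+385 > 567 → valid
(79,179,245): 79+179 > 245 → valid
(123,206,303): 123+206 > 303 → valid
(354,443,734): 354+443 > 734 → valid
(68,402,478): 68+402 ≤ 478 → not valid
(245,359,639): 245+359 ≤ 639 → not valid
5 of the 7 triples form a triangle.

5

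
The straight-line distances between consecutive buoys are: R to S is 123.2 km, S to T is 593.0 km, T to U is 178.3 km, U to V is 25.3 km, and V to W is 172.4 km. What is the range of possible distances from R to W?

The maximum is all hops collinear in one direction: 123.2 + 593.0 + 178.3 + 25.3 + 172.4 = 1092.2.
The longest hop is 593.0; the others sum to 499.2. Folding the others back against it leaves at least 593.0 − 499.2 = 93.8.

93.8 ≤ RW ≤ 1092.2 km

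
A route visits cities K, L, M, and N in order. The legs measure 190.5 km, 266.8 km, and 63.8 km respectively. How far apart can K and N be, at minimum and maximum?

The maximum is all hops collinear in one direction: 190.5 + 266.8 + 63.8 = 521.1.
The longest hop is 266.8; the others sum to 254.3. Folding the others back against it leaves at least 266.8 − 254.3 = 12.5.

12.5 ≤ KN ≤ 521.1 km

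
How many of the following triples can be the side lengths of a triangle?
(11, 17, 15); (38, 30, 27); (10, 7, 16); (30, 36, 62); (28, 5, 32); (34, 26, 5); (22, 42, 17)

5

(11,15,17): 11+15 > 17 → valid
(27,30,38): 27+30 > 38 → valid
(7,10,16): 7+10 > 16 → valid
(30,36,62): 30+36 > 62 → valid
(5,28,32): 5+28 > 32 → valid
(5,26,34): 5+26 ≤ 34 → not valid
(17,22,42): 17+22 ≤ 42 → not valid
5 of the 7 triples form a triangle.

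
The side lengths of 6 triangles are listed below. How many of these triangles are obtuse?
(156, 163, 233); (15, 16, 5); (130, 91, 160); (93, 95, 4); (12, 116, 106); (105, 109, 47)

5

(156,163,233): 156²+163² = 50905 < 54289 = 233² → obtuse
(15,16,5): 5²+15² = 250 < 256 = 16² → obtuse
(130,91,160): 91²+130² = 25181 < 25600 = 160² → obtuse
(93,95,4): 4²+93² = 8665 < 9025 = 95² → obtuse
(12,116,106): 12²+106² = 11380 < 13456 = 116² → obtuse
(105,109,47): 47²+105² = 13234 > 11881 = 109² → acute
5 of the 6 are obtuse.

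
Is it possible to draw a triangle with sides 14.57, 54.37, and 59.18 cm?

Yes

The longest side is 59.18, and the other two sum to 68.94.
Since 68.94 > 59.18, the triangle inequality holds.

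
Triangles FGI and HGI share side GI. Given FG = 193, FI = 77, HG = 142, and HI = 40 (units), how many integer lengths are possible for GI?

65

From triangle FGI: 116 < GI < 270.
From triangle HGI: 102 < GI < 182.
Intersection: 116 < GI < 182, so integers 117 through 181: 65 values.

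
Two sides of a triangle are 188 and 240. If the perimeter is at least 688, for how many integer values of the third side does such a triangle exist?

Triangle inequality: 52 < x < 428. Perimeter ≥ 688 gives x ≥ 688 − 188 − 240 = 260.
So 260 ≤ x < 428; integers 260 through 427: 168 values.

168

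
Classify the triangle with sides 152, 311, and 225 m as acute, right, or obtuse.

Compare the square of the longest side to the sum of squares of the other two: 152² + 225² = 73729 < 96721 = 311².

obtuse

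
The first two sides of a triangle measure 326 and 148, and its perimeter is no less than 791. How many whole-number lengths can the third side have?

157

Triangle inequality: 178 < x < 474. Perimeter ≥ 791 gives x ≥ 791 − 326 − 148 = 317.
So 317 ≤ x < 474; integers 317 through 473: 157 values.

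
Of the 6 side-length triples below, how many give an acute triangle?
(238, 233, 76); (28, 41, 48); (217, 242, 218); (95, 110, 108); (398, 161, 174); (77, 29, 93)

(238,233,76): 76²+233² = 60065 > 56644 = 238² → acute
(28,41,48): 28²+41² = 2465 > 2304 = 48² → acute
(217,242,218): 217²+218² = 94613 > 58564 = 242² → acute
(95,110,108): 95²+108² = 20689 > 12100 = 110² → acute
(398,161,174): 161+174 ≤ 398, not a triangle
(77,29,93): 29²+77² = 6770 < 8649 = 93² → obtuse
4 of the 6 are acute.

4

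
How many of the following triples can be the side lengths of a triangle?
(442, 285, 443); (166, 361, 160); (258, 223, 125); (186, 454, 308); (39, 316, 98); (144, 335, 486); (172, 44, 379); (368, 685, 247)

3

(285,442,443): 285+442 > 443 → valid
(160,166,361): 160+166 ≤ 361 → not valid
(125,223,258): 125+223 > 258 → valid
(186,308,454): 186+308 > 454 → valid
(39,98,316): 39+98 ≤ 316 → not valid
(144,335,486): 144+335 ≤ 486 → not valid
(44,172,379): 44+172 ≤ 379 → not valid
(247,368,685): 247+368 ≤ 685 → not valid
3 of the 8 triples form a triangle.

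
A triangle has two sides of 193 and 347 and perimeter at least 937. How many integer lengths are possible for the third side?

Triangle inequality: 154 < x < 540. Perimeter ≥ 937 gives x ≥ 937 − 193 − 347 = 397.
So 397 ≤ x < 540; integers 397 through 539: 143 values.

143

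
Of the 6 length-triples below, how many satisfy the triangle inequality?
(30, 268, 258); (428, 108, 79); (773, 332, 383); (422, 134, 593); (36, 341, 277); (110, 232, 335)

(30,258,268): 30+258 > 268 → valid
(79,108,428): 79+108 ≤ 428 → not valid
(332,383,773): 332+383 ≤ 773 → not valid
(134,422,593): 134+422 ≤ 593 → not valid
(36,277,341): 36+277 ≤ 341 → not valid
(110,232,335): 110+232 > 335 → valid
2 of the 6 triples form a triangle.

2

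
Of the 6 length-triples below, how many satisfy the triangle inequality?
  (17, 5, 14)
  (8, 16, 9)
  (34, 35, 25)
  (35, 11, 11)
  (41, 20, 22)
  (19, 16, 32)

5

(5,14,17): 5+14 > 17 → valid
(8,9,16): 8+9 > 16 → valid
(25,34,35): 25+34 > 35 → valid
(11,11,35): 11+11 ≤ 35 → not valid
(20,22,41): 20+22 > 41 → valid
(16,19,32): 16+19 > 32 → valid
5 of the 6 triples form a triangle.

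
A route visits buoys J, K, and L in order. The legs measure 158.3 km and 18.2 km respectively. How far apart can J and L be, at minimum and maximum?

By the triangle inequality, |158.3 − 18.2| ≤ JL ≤ 158.3 + 18.2.

140.1 ≤ JL ≤ 176.5 km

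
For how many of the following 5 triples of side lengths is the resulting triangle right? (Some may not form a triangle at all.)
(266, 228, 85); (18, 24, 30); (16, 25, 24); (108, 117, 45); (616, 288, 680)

3

(266,228,85): 85²+228² = 59209 < 70756 = 266² → obtuse
(18,24,30): 18²+24² = 900 = 30² → right
(16,25,24): 16²+24² = 832 > 625 = 25² → acute
(108,117,45): 45²+108² = 13689 = 117² → right
(616,288,680): 288²+616² = 462400 = 680² → right
3 of the 5 are right.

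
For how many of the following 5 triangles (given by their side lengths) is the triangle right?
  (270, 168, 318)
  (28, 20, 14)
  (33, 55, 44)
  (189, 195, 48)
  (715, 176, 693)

(270,168,318): 168²+270² = 101124 = 318² → right
(28,20,14): 14²+20² = 596 < 784 = 28² → obtuse
(33,55,44): 33²+44² = 3025 = 55² → right
(189,195,48): 48²+189² = 38025 = 195² → right
(715,176,693): 176²+693² = 511225 = 715² → right
4 of the 5 are right.

4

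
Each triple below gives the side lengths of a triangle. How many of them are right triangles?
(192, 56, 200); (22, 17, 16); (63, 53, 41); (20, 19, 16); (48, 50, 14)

(192,56,200): 56²+192² = 40000 = 200² → right
(22,17,16): 16²+17² = 545 > 484 = 22² → acute
(63,53,41): 41²+53² = 4490 > 3969 = 63² → acute
(20,19,16): 16²+19² = 617 > 400 = 20² → acute
(48,50,14): 14²+48² = 2500 = 50² → right
2 of the 5 are right.

2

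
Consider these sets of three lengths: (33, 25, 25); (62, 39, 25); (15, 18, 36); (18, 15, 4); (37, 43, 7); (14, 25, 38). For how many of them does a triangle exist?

5

(25,25,33): 25+25 > 33 → valid
(25,39,62): 25+39 > 62 → valid
(15,18,36): 15+18 ≤ 36 → not valid
(4,15,18): 4+15 > 18 → valid
(7,37,43): 7+37 > 43 → valid
(14,25,38): 14+25 > 38 → valid
5 of the 6 triples form a triangle.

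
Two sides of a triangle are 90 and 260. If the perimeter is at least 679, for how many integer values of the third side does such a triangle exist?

Triangle inequality: 170 < x < 350. Perimeter ≥ 679 gives x ≥ 679 − 90 − 260 = 329.
So 329 ≤ x < 350; integers 329 through 349: 21 values.

21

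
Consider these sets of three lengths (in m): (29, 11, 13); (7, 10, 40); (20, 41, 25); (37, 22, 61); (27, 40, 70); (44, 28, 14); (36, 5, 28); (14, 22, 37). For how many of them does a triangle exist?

(11,13,29): 11+13 ≤ 29 → not valid
(7,10,40): 7+10 ≤ 40 → not valid
(20,25,41): 20+25 > 41 → valid
(22,37,61): 22+37 ≤ 61 → not valid
(27,40,70): 27+40 ≤ 70 → not valid
(14,28,44): 14+28 ≤ 44 → not valid
(5,28,36): 5+28 ≤ 36 → not valid
(14,22,37): 14+22 ≤ 37 → not valid
1 of the 8 triples forms a triangle.

1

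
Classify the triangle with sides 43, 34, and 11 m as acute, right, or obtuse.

obtuse

Compare the square of the longest side to the sum of squares of the other two: 11² + 34² = 1277 < 1849 = 43².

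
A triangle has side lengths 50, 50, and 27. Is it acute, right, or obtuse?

acute

Compare the square of the longest side to the sum of squares of the other two: 27² + 50² = 3229 > 2500 = 50².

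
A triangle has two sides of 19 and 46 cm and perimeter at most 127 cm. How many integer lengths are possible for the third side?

35

Triangle inequality: 27 < x < 65. Perimeter ≤ 127 gives x ≤ 127 − 19 − 46 = 62.
So 27 < x ≤ 62; integers 28 through 62: 35 values.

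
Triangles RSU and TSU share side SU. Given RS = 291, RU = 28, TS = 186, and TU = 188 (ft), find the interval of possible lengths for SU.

263 < SU < 319

From triangle RSU: |291 − 28| < SU < 291 + 28, i.e. 263 < SU < 319.
From triangle TSU: 2 < SU < 374.
Both must hold, so SU lies in the intersection.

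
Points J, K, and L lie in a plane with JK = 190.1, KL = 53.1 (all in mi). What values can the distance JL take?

137.0 ≤ JL ≤ 243.2 mi

By the triangle inequality, |190.1 − 53.1| ≤ JL ≤ 190.1 + 53.1.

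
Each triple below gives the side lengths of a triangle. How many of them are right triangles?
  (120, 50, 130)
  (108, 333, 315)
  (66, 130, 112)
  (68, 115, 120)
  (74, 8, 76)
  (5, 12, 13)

4

(120,50,130): 50²+120² = 16900 = 130² → right
(108,333,315): 108²+315² = 110889 = 333² → right
(66,130,112): 66²+112² = 16900 = 130² → right
(68,115,120): 68²+115² = 17849 > 14400 = 120² → acute
(74,8,76): 8²+74² = 5540 < 5776 = 76² → obtuse
(5,12,13): 5²+12² = 169 = 13² → right
4 of the 6 are right.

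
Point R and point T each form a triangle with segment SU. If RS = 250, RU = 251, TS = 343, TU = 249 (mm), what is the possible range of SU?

94 < SU < 501

From triangle RSU: |250 − 251| < SU < 250 + 251, i.e. 1 < SU < 501.
From triangle TSU: 94 < SU < 592.
Both must hold, so SU lies in the intersection.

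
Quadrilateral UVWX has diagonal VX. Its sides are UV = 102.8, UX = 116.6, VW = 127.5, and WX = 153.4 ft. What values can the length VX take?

25.9 < VX < 219.4

From triangle UVX: |102.8 − 116.6| < VX < 102.8 + 116.6, i.e. 13.8 < VX < 219.4.
From triangle WVX: 25.9 < VX < 280.9.
Both must hold, so VX lies in the intersection.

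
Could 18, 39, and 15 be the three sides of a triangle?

No

The longest side is 39, but the other two sum to only 33.
33 < 39, so the triangle inequality fails.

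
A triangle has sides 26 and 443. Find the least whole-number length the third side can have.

418

The third side must be strictly greater than |26 − 443| = 417.
The smallest integer above 417 is 418.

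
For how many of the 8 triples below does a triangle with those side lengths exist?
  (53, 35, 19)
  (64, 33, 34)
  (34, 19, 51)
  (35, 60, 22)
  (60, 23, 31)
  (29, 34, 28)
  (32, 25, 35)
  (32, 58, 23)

5

(19,35,53): 19+35 > 53 → valid
(33,34,64): 33+34 > 64 → valid
(19,34,51): 19+34 > 51 → valid
(22,35,60): 22+35 ≤ 60 → not valid
(23,31,60): 23+31 ≤ 60 → not valid
(28,29,34): 28+29 > 34 → valid
(25,32,35): 25+32 > 35 → valid
(23,32,58): 23+32 ≤ 58 → not valid
5 of the 8 triples form a triangle.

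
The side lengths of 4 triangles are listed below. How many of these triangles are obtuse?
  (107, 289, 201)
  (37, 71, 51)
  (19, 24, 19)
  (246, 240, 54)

2

(107,289,201): 107²+201² = 51850 < 83521 = 289² → obtuse
(37,71,51): 37²+51² = 3970 < 5041 = 71² → obtuse
(19,24,19): 19²+19² = 722 > 576 = 24² → acute
(246,240,54): 54²+240² = 60516 = 246² → right
2 of the 4 are obtuse.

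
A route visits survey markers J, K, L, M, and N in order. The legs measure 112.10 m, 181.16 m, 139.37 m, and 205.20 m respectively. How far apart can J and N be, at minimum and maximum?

The maximum is all hops collinear in one direction: 112.10 + 181.16 + 139.37 + 205.20 = 637.83.
The longest hop is 205.20; the others sum to 432.63. Since 205.20 ≤ 432.63, the path can fold back on itself completely, so the minimum distance is 0.

0 ≤ JN ≤ 637.83 m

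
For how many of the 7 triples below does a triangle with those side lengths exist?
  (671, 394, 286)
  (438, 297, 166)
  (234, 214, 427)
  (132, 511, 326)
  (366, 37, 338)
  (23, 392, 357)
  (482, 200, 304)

(286,394,671): 286+394 > 671 → valid
(166,297,438): 166+297 > 438 → valid
(214,234,427): 214+234 > 427 → valid
(132,326,511): 132+326 ≤ 511 → not valid
(37,338,366): 37+338 > 366 → valid
(23,357,392): 23+357 ≤ 392 → not valid
(200,304,482): 200+304 > 482 → valid
5 of the 7 triples form a triangle.

5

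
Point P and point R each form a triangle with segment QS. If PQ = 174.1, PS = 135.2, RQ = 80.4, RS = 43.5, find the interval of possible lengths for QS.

From triangle PQS: |174.1 − 135.2| < QS < 174.1 + 135.2, i.e. 38.9 < QS < 309.3.
From triangle RQS: 36.9 < QS < 123.9.
Both must hold, so QS lies in the intersection.

38.9 < QS < 123.9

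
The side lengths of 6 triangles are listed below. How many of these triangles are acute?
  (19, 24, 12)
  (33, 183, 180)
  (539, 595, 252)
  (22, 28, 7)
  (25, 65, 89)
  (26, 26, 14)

1

(19,24,12): 12²+19² = 505 < 576 = 24² → obtuse
(33,183,180): 33²+180² = 33489 = 183² → right
(539,595,252): 252²+539² = 354025 = 595² → right
(22,28,7): 7²+22² = 533 < 784 = 28² → obtuse
(25,65,89): 25²+65² = 4850 < 7921 = 89² → obtuse
(26,26,14): 14²+26² = 872 > 676 = 26² → acute
1 of the 6 is acute.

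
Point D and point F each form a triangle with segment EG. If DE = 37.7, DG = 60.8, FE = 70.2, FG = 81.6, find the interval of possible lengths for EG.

23.1 < EG < 98.5

From triangle DEG: |37.7 − 60.8| < EG < 37.7 + 60.8, i.e. 23.1 < EG < 98.5.
From triangle FEG: 11.4 < EG < 151.8.
Both must hold, so EG lies in the intersection.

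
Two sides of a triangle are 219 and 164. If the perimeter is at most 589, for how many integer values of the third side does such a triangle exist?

Triangle inequality: 55 < x < 383. Perimeter ≤ 589 gives x ≤ 589 − 219 − 164 = 206.
So 55 < x ≤ 206; integers 56 through 206: 151 values.

151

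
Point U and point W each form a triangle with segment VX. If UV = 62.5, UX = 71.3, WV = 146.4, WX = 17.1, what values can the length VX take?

From triangle UVX: |62.5 − 71.3| < VX < 62.5 + 71.3, i.e. 8.8 < VX < 133.8.
From triangle WVX: 129.3 < VX < 163.5.
Both must hold, so VX lies in the intersection.

129.3 < VX < 133.8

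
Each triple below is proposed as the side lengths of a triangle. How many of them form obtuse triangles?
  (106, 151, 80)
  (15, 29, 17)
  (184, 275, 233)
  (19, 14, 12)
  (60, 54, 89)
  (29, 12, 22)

(106,151,80): 80²+106² = 17636 < 22801 = 151² → obtuse
(15,29,17): 15²+17² = 514 < 841 = 29² → obtuse
(184,275,233): 184²+233² = 88145 > 75625 = 275² → acute
(19,14,12): 12²+14² = 340 < 361 = 19² → obtuse
(60,54,89): 54²+60² = 6516 < 7921 = 89² → obtuse
(29,12,22): 12²+22² = 628 < 841 = 29² → obtuse
5 of the 6 are obtuse.

5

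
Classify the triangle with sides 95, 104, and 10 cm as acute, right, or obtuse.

obtuse

Compare the square of the longest side to the sum of squares of the other two: 10² + 95² = 9125 < 10816 = 104².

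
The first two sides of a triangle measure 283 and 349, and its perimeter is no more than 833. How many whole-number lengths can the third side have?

135

Triangle inequality: 66 < x < 632. Perimeter ≤ 833 gives x ≤ 833 − 283 − 349 = 201.
So 66 < x ≤ 201; integers 67 through 201: 135 values.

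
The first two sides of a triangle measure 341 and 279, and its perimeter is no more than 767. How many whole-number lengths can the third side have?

Triangle inequality: 62 < x < 620. Perimeter ≤ 767 gives x ≤ 767 − 341 − 279 = 147.
So 62 < x ≤ 147; integers 63 through 147: 85 values.

85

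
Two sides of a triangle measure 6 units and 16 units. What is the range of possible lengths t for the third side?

10 < t < 22 (units)

By the triangle inequality, t must be less than 6 + 16 = 22 and greater than |6 − 16| = 10.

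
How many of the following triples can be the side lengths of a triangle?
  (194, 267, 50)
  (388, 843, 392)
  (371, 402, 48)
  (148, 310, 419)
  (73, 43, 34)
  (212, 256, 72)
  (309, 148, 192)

(50,194,267): 50+194 ≤ 267 → not valid
(388,392,843): 388+392 ≤ 843 → not valid
(48,371,402): 48+371 > 402 → valid
(148,310,419): 148+310 > 419 → valid
(34,43,73): 34+43 > 73 → valid
(72,212,256): 72+212 > 256 → valid
(148,192,309): 148+192 > 309 → valid
5 of the 7 triples form a triangle.

5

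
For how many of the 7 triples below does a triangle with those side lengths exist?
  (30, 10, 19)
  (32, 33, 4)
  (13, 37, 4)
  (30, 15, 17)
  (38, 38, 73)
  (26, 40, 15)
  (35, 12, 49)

(10,19,30): 10+19 ≤ 30 → not valid
(4,32,33): 4+32 > 33 → valid
(4,13,37): 4+13 ≤ 37 → not valid
(15,17,30): 15+17 > 30 → valid
(38,38,73): 38+38 > 73 → valid
(15,26,40): 15+26 > 40 → valid
(12,35,49): 12+35 ≤ 49 → not valid
4 of the 7 triples form a triangle.

4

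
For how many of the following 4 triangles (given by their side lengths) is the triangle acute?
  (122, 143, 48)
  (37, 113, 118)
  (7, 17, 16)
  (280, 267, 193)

3

(122,143,48): 48²+122² = 17188 < 20449 = 143² → obtuse
(37,113,118): 37²+113² = 14138 > 13924 = 118² → acute
(7,17,16): 7²+16² = 305 > 289 = 17² → acute
(280,267,193): 193²+267² = 108538 > 78400 = 280² → acute
3 of the 4 are acute.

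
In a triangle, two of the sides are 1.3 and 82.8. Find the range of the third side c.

81.5 < c < 84.1

By the triangle inequality, c must be less than 1.3 + 82.8 = 84.1 and greater than |1.3 − 82.8| = 81.5.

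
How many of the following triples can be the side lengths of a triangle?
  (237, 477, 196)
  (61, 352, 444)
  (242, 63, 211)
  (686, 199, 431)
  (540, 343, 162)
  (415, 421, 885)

1

(196,237,477): 196+237 ≤ 477 → not valid
(61,352,444): 61+352 ≤ 444 → not valid
(63,211,242): 63+211 > 242 → valid
(199,431,686): 199+431 ≤ 686 → not valid
(162,343,540): 162+343 ≤ 540 → not valid
(415,421,885): 415+421 ≤ 885 → not valid
1 of the 6 triples forms a triangle.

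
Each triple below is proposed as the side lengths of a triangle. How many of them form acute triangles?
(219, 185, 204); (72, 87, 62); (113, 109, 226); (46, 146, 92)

(219,185,204): 185²+204² = 75841 > 47961 = 219² → acute
(72,87,62): 62²+72² = 9028 > 7569 = 87² → acute
(113,109,226): 109+113 ≤ 226, not a triangle
(46,146,92): 46+92 ≤ 146, not a triangle
2 of the 4 are acute.

2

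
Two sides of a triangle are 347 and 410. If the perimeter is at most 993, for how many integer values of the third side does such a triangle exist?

Triangle inequality: 63 < x < 757. Perimeter ≤ 993 gives x ≤ 993 − 347 − 410 = 236.
So 63 < x ≤ 236; integers 64 through 236: 173 values.

173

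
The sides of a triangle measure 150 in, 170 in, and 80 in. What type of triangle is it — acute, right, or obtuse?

Compare the square of the longest side to the sum of squares of the other two: 80² + 150² = 28900 = 170².

right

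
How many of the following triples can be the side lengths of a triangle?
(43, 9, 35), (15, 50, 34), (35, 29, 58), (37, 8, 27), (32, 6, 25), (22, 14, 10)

(9,35,43): 9+35 > 43 → valid
(15,34,50): 15+34 ≤ 50 → not valid
(29,35,58): 29+35 > 58 → valid
(8,27,37): 8+27 ≤ 37 → not valid
(6,25,32): 6+25 ≤ 32 → not valid
(10,14,22): 10+14 > 22 → valid
3 of the 6 triples form a triangle.

3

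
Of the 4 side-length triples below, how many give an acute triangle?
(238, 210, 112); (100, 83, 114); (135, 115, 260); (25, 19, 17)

(238,210,112): 112²+210² = 56644 = 238² → right
(100,83,114): 83²+100² = 16889 > 12996 = 114² → acute
(135,115,260): 115+135 ≤ 260, not a triangle
(25,19,17): 17²+19² = 650 > 625 = 25² → acute
2 of the 4 are acute.

2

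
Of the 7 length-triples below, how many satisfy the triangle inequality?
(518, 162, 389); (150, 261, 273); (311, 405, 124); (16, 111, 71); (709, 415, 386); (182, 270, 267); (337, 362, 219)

(162,389,518): 162+389 > 518 → valid
(150,261,273): 150+261 > 273 → valid
(124,311,405): 124+311 > 405 → valid
(16,71,111): 16+71 ≤ 111 → not valid
(386,415,709): 386+415 > 709 → valid
(182,267,270): 182+267 > 270 → valid
(219,337,362): 219+337 > 362 → valid
6 of the 7 triples form a triangle.

6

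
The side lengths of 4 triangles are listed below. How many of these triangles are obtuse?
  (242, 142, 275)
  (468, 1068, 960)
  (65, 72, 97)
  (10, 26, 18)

1

(242,142,275): 142²+242² = 78728 > 75625 = 275² → acute
(468,1068,960): 468²+960² = 1140624 = 1068² → right
(65,72,97): 65²+72² = 9409 = 97² → right
(10,26,18): 10²+18² = 424 < 676 = 26² → obtuse
1 of the 4 is obtuse.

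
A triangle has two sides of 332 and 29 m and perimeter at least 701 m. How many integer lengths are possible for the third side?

21

Triangle inequality: 303 < x < 361. Perimeter ≥ 701 gives x ≥ 701 − 332 − 29 = 340.
So 340 ≤ x < 361; integers 340 through 360: 21 values.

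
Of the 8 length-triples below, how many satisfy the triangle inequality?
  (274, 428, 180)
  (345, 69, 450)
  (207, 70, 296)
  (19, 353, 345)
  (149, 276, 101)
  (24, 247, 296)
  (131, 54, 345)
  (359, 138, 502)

(180,274,428): 180+274 > 428 → valid
(69,345,450): 69+345 ≤ 450 → not valid
(70,207,296): 70+207 ≤ 296 → not valid
(19,345,353): 19+345 > 353 → valid
(101,149,276): 101+149 ≤ 276 → not valid
(24,247,296): 24+247 ≤ 296 → not valid
(54,131,345): 54+131 ≤ 345 → not valid
(138,359,502): 138+359 ≤ 502 → not valid
2 of the 8 triples form a triangle.

2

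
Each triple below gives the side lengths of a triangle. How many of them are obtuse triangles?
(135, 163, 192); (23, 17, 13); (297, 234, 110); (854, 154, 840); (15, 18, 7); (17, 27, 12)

4

(135,163,192): 135²+163² = 44794 > 36864 = 192² → acute
(23,17,13): 13²+17² = 458 < 529 = 23² → obtuse
(297,234,110): 110²+234² = 66856 < 88209 = 297² → obtuse
(854,154,840): 154²+840² = 729316 = 854² → right
(15,18,7): 7²+15² = 274 < 324 = 18² → obtuse
(17,27,12): 12²+17² = 433 < 729 = 27² → obtuse
4 of the 6 are obtuse.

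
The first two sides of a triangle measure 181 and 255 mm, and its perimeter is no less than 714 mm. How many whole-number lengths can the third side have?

Triangle inequality: 74 < x < 436. Perimeter ≥ 714 gives x ≥ 714 − 181 − 255 = 278.
So 278 ≤ x < 436; integers 278 through 435: 158 values.

158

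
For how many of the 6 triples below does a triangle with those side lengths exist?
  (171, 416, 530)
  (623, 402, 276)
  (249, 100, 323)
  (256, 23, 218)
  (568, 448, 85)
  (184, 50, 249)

3

(171,416,530): 171+416 > 530 → valid
(276,402,623): 276+402 > 623 → valid
(100,249,323): 100+249 > 323 → valid
(23,218,256): 23+218 ≤ 256 → not valid
(85,448,568): 85+448 ≤ 568 → not valid
(50,184,249): 50+184 ≤ 249 → not valid
3 of the 6 triples form a triangle.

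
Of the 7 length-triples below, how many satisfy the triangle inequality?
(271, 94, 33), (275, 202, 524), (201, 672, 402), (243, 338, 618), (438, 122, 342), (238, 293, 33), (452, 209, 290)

(33,94,271): 33+94 ≤ 271 → not valid
(202,275,524): 202+275 ≤ 524 → not valid
(201,402,672): 201+402 ≤ 672 → not valid
(243,338,618): 243+338 ≤ 618 → not valid
(122,342,438): 122+342 > 438 → valid
(33,238,293): 33+238 ≤ 293 → not valid
(209,290,452): 209+290 > 452 → valid
2 of the 7 triples form a triangle.

2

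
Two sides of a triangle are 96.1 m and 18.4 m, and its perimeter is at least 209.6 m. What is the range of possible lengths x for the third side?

Triangle inequality alone gives 77.7 < x < 114.5.
The perimeter condition gives x ≥ 209.6 − 96.1 − 18.4 = 95.1.
Intersecting the two: 95.1 ≤ x < 114.5.

95.1 ≤ x < 114.5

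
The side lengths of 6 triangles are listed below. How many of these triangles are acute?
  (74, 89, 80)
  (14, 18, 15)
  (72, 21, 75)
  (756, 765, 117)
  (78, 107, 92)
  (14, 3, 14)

4

(74,89,80): 74²+80² = 11876 > 7921 = 89² → acute
(14,18,15): 14²+15² = 421 > 324 = 18² → acute
(72,21,75): 21²+72² = 5625 = 75² → right
(756,765,117): 117²+756² = 585225 = 765² → right
(78,107,92): 78²+92² = 14548 > 11449 = 107² → acute
(14,3,14): 3²+14² = 205 > 196 = 14² → acute
4 of the 6 are acute.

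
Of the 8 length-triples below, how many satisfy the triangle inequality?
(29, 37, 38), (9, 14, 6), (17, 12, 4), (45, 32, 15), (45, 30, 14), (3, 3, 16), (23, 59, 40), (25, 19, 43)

(29,37,38): 29+37 > 38 → valid
(6,9,14): 6+9 > 14 → valid
(4,12,17): 4+12 ≤ 17 → not valid
(15,32,45): 15+32 > 45 → valid
(14,30,45): 14+30 ≤ 45 → not valid
(3,3,16): 3+3 ≤ 16 → not valid
(23,40,59): 23+40 > 59 → valid
(19,25,43): 19+25 > 43 → valid
5 of the 8 triples form a triangle.

5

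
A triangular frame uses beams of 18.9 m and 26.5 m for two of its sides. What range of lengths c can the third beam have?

7.6 < c < 45.4

By the triangle inequality, c must be less than 18.9 + 26.5 = 45.4 and greater than |18.9 − 26.5| = 7.6.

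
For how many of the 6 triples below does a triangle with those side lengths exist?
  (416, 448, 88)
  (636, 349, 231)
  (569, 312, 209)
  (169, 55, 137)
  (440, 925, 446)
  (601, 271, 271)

2

(88,416,448): 88+416 > 448 → valid
(231,349,636): 231+349 ≤ 636 → not valid
(209,312,569): 209+312 ≤ 569 → not valid
(55,137,169): 55+137 > 169 → valid
(440,446,925): 440+446 ≤ 925 → not valid
(271,271,601): 271+271 ≤ 601 → not valid
2 of the 6 triples form a triangle.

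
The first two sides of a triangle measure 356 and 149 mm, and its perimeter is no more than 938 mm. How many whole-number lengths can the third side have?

Triangle inequality: 207 < x < 505. Perimeter ≤ 938 gives x ≤ 938 − 356 − 149 = 433.
So 207 < x ≤ 433; integers 208 through 433: 226 values.

226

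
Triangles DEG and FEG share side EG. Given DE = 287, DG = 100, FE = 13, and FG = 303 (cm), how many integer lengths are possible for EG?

From triangle DEG: 187 < EG < 387.
From triangle FEG: 290 < EG < 316.
Intersection: 290 < EG < 316, so integers 291 through 315: 25 values.

25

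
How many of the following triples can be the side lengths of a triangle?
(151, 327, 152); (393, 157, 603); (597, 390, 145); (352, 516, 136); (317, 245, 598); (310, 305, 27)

1

(151,152,327): 151+152 ≤ 327 → not valid
(157,393,603): 157+393 ≤ 603 → not valid
(145,390,597): 145+390 ≤ 597 → not valid
(136,352,516): 136+352 ≤ 516 → not valid
(245,317,598): 245+317 ≤ 598 → not valid
(27,305,310): 27+305 > 310 → valid
1 of the 6 triples forms a triangle.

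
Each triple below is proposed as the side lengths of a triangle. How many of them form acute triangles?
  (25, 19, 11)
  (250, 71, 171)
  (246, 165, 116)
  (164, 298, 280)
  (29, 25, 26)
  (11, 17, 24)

(25,19,11): 11²+19² = 482 < 625 = 25² → obtuse
(250,71,171): 71+171 ≤ 250, not a triangle
(246,165,116): 116²+165² = 40681 < 60516 = 246² → obtuse
(164,298,280): 164²+280² = 105296 > 88804 = 298² → acute
(29,25,26): 25²+26² = 1301 > 841 = 29² → acute
(11,17,24): 11²+17² = 410 < 576 = 24² → obtuse
2 of the 6 are acute.

2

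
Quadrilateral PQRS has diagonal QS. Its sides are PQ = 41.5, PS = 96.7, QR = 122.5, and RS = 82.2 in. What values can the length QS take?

55.2 < QS < 138.2

From triangle PQS: |41.5 − 96.7| < QS < 41.5 + 96.7, i.e. 55.2 < QS < 138.2.
From triangle RQS: 40.3 < QS < 204.7.
Both must hold, so QS lies in the intersection.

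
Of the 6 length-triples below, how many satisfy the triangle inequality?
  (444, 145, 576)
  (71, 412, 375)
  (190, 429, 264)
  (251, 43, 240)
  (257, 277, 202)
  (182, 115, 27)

(145,444,576): 145+444 > 576 → valid
(71,375,412): 71+375 > 412 → valid
(190,264,429): 190+264 > 429 → valid
(43,240,251): 43+240 > 251 → valid
(202,257,277): 202+257 > 277 → valid
(27,115,182): 27+115 ≤ 182 → not valid
5 of the 6 triples form a triangle.

5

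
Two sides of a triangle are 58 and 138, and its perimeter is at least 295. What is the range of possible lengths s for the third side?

99 ≤ s < 196

Triangle inequality alone gives 80 < s < 196.
The perimeter condition gives s ≥ 295 − 58 − 138 = 99.
Intersecting the two: 99 ≤ s < 196.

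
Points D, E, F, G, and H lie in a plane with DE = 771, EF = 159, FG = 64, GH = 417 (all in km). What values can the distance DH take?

The maximum is all hops collinear in one direction: 771 + 159 + 64 + 417 = 1411.
The longest hop is 771; the others sum to 640. Folding the others back against it leaves at least 771 − 640 = 131.

131 ≤ DH ≤ 1411 km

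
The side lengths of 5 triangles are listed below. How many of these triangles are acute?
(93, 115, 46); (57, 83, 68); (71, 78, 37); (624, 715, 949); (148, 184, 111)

3

(93,115,46): 46²+93² = 10765 < 13225 = 115² → obtuse
(57,83,68): 57²+68² = 7873 > 6889 = 83² → acute
(71,78,37): 37²+71² = 6410 > 6084 = 78² → acute
(624,715,949): 624²+715² = 900601 = 949² → right
(148,184,111): 111²+148² = 34225 > 33856 = 184² → acute
3 of the 5 are acute.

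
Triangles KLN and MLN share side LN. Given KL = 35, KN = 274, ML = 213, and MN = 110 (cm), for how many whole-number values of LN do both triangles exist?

From triangle KLN: 239 < LN < 309.
From triangle MLN: 103 < LN < 323.
Intersection: 239 < LN < 309, so integers 240 through 308: 69 values.

69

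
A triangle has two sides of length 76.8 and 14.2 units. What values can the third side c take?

62.6 < c < 91.0

By the triangle inequality, c must be less than 76.8 + 14.2 = 91.0 and greater than |76.8 − 14.2| = 62.6.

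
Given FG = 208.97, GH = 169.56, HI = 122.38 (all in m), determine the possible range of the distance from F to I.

0 ≤ FI ≤ 500.91 m

The maximum is all hops collinear in one direction: 208.97 + 169.56 + 122.38 = 500.91.
The longest hop is 208.97; the others sum to 291.94. Since 208.97 ≤ 291.94, the path can fold back on itself completely, so the minimum distance is 0.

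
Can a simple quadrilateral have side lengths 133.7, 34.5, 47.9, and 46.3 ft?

For a quadrilateral, each side must be shorter than the sum of the others.
Here the longest side is 133.7, but the remaining 3 sides sum to only 128.7.

No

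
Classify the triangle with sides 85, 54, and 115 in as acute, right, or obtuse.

Compare the square of the longest side to the sum of squares of the other two: 54² + 85² = 10141 < 13225 = 115².

obtuse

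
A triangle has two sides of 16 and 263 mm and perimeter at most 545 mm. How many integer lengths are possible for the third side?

19

Triangle inequality: 247 < x < 279. Perimeter ≤ 545 gives x ≤ 545 − 16 − 263 = 266.
So 247 < x ≤ 266; integers 248 through 266: 19 values.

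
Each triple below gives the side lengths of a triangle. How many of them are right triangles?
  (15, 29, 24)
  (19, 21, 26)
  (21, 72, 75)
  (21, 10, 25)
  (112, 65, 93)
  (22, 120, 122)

(15,29,24): 15²+24² = 801 < 841 = 29² → obtuse
(19,21,26): 19²+21² = 802 > 676 = 26² → acute
(21,72,75): 21²+72² = 5625 = 75² → right
(21,10,25): 10²+21² = 541 < 625 = 25² → obtuse
(112,65,93): 65²+93² = 12874 > 12544 = 112² → acute
(22,120,122): 22²+120² = 14884 = 122² → right
2 of the 6 are right.

2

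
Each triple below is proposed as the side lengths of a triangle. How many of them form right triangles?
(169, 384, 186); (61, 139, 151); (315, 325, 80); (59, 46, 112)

1

(169,384,186): 169+186 ≤ 384, not a triangle
(61,139,151): 61²+139² = 23042 > 22801 = 151² → acute
(315,325,80): 80²+315² = 105625 = 325² → right
(59,46,112): 46+59 ≤ 112, not a triangle
1 of the 4 is right.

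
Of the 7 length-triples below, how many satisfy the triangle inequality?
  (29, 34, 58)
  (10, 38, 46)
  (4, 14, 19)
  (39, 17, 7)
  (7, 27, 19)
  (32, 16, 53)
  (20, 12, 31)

3

(29,34,58): 29+34 > 58 → valid
(10,38,46): 10+38 > 46 → valid
(4,14,19): 4+14 ≤ 19 → not valid
(7,17,39): 7+17 ≤ 39 → not valid
(7,19,27): 7+19 ≤ 27 → not valid
(16,32,53): 16+32 ≤ 53 → not valid
(12,20,31): 12+20 > 31 → valid
3 of the 7 triples form a triangle.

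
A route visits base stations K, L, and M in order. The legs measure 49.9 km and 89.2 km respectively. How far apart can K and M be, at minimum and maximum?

By the triangle inequality, |49.9 − 89.2| ≤ KM ≤ 49.9 + 89.2.

39.3 ≤ KM ≤ 139.1 km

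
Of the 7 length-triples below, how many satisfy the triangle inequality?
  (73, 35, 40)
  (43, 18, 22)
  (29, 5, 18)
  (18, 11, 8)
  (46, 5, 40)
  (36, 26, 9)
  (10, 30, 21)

3

(35,40,73): 35+40 > 73 → valid
(18,22,43): 18+22 ≤ 43 → not valid
(5,18,29): 5+18 ≤ 29 → not valid
(8,11,18): 8+11 > 18 → valid
(5,40,46): 5+40 ≤ 46 → not valid
(9,26,36): 9+26 ≤ 36 → not valid
(10,21,30): 10+21 > 30 → valid
3 of the 7 triples form a triangle.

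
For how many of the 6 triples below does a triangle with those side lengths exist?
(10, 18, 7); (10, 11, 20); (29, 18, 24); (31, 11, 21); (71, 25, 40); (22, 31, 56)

3

(7,10,18): 7+10 ≤ 18 → not valid
(10,11,20): 10+11 > 20 → valid
(18,24,29): 18+24 > 29 → valid
(11,21,31): 11+21 > 31 → valid
(25,40,71): 25+40 ≤ 71 → not valid
(22,31,56): 22+31 ≤ 56 → not valid
3 of the 6 triples form a triangle.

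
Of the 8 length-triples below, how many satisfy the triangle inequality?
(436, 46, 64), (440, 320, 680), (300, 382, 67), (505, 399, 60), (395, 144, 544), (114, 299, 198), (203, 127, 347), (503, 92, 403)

2

(46,64,436): 46+64 ≤ 436 → not valid
(320,440,680): 320+440 > 680 → valid
(67,300,382): 67+300 ≤ 382 → not valid
(60,399,505): 60+399 ≤ 505 → not valid
(144,395,544): 144+395 ≤ 544 → not valid
(114,198,299): 114+198 > 299 → valid
(127,203,347): 127+203 ≤ 347 → not valid
(92,403,503): 92+403 ≤ 503 → not valid
2 of the 8 triples form a triangle.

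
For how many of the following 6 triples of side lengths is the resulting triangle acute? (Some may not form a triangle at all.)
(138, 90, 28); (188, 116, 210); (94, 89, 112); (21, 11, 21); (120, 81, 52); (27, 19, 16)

(138,90,28): 28+90 ≤ 138, not a triangle
(188,116,210): 116²+188² = 48800 > 44100 = 210² → acute
(94,89,112): 89²+94² = 16757 > 12544 = 112² → acute
(21,11,21): 11²+21² = 562 > 441 = 21² → acute
(120,81,52): 52²+81² = 9265 < 14400 = 120² → obtuse
(27,19,16): 16²+19² = 617 < 729 = 27² → obtuse
3 of the 6 are acute.

3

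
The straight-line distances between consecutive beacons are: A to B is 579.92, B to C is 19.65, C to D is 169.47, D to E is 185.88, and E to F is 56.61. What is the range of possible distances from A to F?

The maximum is all hops collinear in one direction: 579.92 + 19.65 + 169.47 + 185.88 + 56.61 = 1011.53.
The longest hop is 579.92; the others sum to 431.61. Folding the others back against it leaves at least 579.92 − 431.61 = 148.31.

148.31 ≤ AF ≤ 1011.53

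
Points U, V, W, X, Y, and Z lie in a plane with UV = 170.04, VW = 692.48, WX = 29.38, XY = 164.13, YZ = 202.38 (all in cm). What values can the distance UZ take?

The maximum is all hops collinear in one direction: 170.04 + 692.48 + 29.38 + 164.13 + 202.38 = 1258.41.
The longest hop is 692.48; the others sum to 565.93. Folding the others back against it leaves at least 692.48 − 565.93 = 126.55.

126.55 ≤ UZ ≤ 1258.41 cm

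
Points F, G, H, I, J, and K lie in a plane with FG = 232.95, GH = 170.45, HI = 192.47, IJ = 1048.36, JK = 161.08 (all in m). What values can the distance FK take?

The maximum is all hops collinear in one direction: 232.95 + 170.45 + 192.47 + 1048.36 + 161.08 = 1805.31.
The longest hop is 1048.36; the others sum to 756.95. Folding the others back against it leaves at least 1048.36 − 756.95 = 291.41.

291.41 ≤ FK ≤ 1805.31 m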